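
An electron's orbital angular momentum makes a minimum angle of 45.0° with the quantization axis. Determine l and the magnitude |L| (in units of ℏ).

l = 1, |L| = √2 ℏ ≈ 1.414ℏ

At minimum angle, m_l = l, so cos θ = l/√(l(l+1)); cos²θ = l/(l+1) = 0.5000.
Solving: l = 1.
Then |L| = ℏ√(1·2) = √2 ℏ.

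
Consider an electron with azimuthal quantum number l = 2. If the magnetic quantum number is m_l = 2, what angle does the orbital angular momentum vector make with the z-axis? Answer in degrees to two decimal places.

|L|² = l(l+1)ℏ² = 6ℏ², so |L| = √6 ℏ.
L_z = m_l ℏ = 2ℏ.
cos θ = L_z/|L| = 2/√6, so θ ≈ 35.26°.

θ ≈ 35.26°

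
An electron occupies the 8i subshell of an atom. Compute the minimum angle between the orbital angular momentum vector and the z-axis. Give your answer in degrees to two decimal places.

For 8i, l = 6.
|L| = √(l(l+1)) ℏ = √42 ℏ.
The smallest angle corresponds to the largest L_z, i.e. m_l = l = 6, giving L_z = 6ℏ.
cos θ_min = 6/√42, so θ_min ≈ 22.21°.

θ_min ≈ 22.21°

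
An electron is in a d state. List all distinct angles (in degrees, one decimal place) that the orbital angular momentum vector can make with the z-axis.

The letter d corresponds to l = 2.
|L|² = l(l+1)ℏ² = 6ℏ², so |L| = √6 ℏ.
cos θ = m_l/√6 for each m_l ∈ {-2, -1, 0, 1, 2}.

θ ∈ {35.3°, 65.9°, 90.0°, 114.1°, 144.7°}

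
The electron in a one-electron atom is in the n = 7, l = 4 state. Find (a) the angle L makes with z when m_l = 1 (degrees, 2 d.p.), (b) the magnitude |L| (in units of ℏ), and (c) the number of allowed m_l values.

θ(m_l=1) ≈ 77.08°; |L| = 2√5 ℏ ≈ 4.472ℏ; 9 values

For m_l = 1: cos θ = 1/√20, θ ≈ 77.08°.
|L| = ℏ√(4·5) = 2√5 ℏ ≈ 4.472ℏ.
There are 2l+1 = 9 values of m_l.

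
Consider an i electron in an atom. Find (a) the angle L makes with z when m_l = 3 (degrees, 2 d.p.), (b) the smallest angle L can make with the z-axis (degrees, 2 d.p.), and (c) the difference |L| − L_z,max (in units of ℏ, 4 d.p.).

I corresponds to l = 6.
For m_l = 3: cos θ = 3/√42, θ ≈ 62.42°.
cos θ_min = 6/√42, so θ_min ≈ 22.21°.
|L| − L_z,max = (√42 − 6)ℏ ≈ 0.4807ℏ.

θ(m_l=3) ≈ 62.42°; θ_min ≈ 22.21°; |L|−L_z,max ≈ 0.4807ℏ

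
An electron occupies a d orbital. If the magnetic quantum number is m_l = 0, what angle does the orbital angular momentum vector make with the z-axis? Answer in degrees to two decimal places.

θ ≈ 90.00°

The letter d corresponds to l = 2.
|L| = √(l(l+1)) ℏ = √6 ℏ.
L_z = m_l ℏ = 0ℏ.
cos θ = L_z/|L| = 0/√6, so θ ≈ 90.00°.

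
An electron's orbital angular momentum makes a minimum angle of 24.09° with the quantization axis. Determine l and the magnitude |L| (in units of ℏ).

l = 5, |L| = √30 ℏ ≈ 5.477ℏ

cos θ_min = l/√(l(l+1)) = √(l/(l+1)), so l/(l+1) = cos²(24.09°) = 0.8334.
Thus l = 0.8334/(1 − 0.8334) ≈ 5.
Then |L| = ℏ√(5·6) = √30 ℏ.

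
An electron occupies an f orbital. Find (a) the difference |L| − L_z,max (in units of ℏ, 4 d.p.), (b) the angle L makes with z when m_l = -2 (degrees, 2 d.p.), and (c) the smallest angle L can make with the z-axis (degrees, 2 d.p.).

An f state has l = 3.
|L| − L_z,max = (2√3 − 3)ℏ ≈ 0.4641ℏ.
For m_l = -2: cos θ = -2/√12, θ ≈ 125.26°.
cos θ_min = 3/√12, so θ_min ≈ 30.00°.

|L|−L_z,max ≈ 0.4641ℏ; θ(m_l=-2) ≈ 125.26°; θ_min ≈ 30.00°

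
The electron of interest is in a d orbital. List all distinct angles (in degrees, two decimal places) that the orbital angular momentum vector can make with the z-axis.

For a d orbital, l = 2.
|L| = √(l(l+1)) ℏ = √6 ℏ.
cos θ = m_l/√6 for each m_l ∈ {-2, -1, 0, 1, 2}.

θ ∈ {35.26°, 65.91°, 90.00°, 114.09°, 144.74°}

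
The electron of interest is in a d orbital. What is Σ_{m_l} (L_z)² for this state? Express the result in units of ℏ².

For a d orbital, l = 2.
m_l ∈ {-2, -1, 0, 1, 2}.
Σ m_l² = 2·(1 + 4) = 10.

Σ(L_z)² = 10 ℏ²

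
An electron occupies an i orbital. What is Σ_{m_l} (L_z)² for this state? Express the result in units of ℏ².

Σ(L_z)² = 182 ℏ²

An i state has l = 6.
The allowed m_l values are -6, -5, -4, -3, -2, -1, 0, 1, 2, 3, 4, 5, 6.
Σ m_l² = l(l+1)(2l+1)/3 = 6·7·13/3 = 182.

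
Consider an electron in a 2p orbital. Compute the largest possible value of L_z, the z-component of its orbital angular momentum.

For 2p, l = 1.
L_z = m_l ℏ with m_l ∈ {−1, …, 1}; the maximum is m_l = 1.

L_z,max = 1ℏ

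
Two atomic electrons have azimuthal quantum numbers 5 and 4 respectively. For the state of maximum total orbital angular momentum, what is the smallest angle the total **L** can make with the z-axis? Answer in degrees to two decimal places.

Angular momentum addition gives L = |l₁ − l₂|, …, l₁ + l₂.
So L can be 1, 2, 3, 4, 5, 6, 7, 8, 9.
The maximum is L = 9, with |L_tot| = ℏ√(9·10) = 3√10 ℏ.
The minimum angle with z is arccos(9/√90) ≈ 18.43°.

θ_min ≈ 18.43°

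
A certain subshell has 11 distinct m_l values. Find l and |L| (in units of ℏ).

11 = 2l + 1, so l = (11−1)/2 = 5.
|L| = ℏ√(l(l+1)) = ℏ√(5·6) = √30 ℏ.

l = 5, |L| = √30 ℏ ≈ 5.477ℏ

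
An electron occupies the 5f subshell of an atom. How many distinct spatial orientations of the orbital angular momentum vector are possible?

7

For 5f, l = 3.
The number of m_l values is 2l + 1 = 2·3 + 1 = 7.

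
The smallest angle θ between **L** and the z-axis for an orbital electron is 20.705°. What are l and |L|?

l = 7, |L| = 2√14 ℏ ≈ 7.483ℏ

cos²θ_min = l/(l+1) = 0.8750.
Thus l = 0.8750/(1 − 0.8750) ≈ 7.
Then |L| = ℏ√(7·8) = 2√14 ℏ.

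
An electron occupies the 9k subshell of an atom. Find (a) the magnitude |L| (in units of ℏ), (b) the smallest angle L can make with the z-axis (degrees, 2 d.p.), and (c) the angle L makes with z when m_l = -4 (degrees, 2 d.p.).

The 9k subshell has l = 7.
|L| = ℏ√(7·8) = 2√14 ℏ ≈ 7.483ℏ.
cos θ_min = 7/√56, so θ_min ≈ 20.70°.
For m_l = -4: cos θ = -4/√56, θ ≈ 122.31°.

|L| = 2√14 ℏ ≈ 7.483ℏ; θ_min ≈ 20.70°; θ(m_l=-4) ≈ 122.31°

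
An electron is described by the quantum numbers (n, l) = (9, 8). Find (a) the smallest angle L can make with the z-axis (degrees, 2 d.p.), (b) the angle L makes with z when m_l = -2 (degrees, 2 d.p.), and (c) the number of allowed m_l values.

cos θ_min = 8/√72, so θ_min ≈ 19.47°.
For m_l = -2: cos θ = -2/√72, θ ≈ 103.63°.
There are 2l+1 = 17 values of m_l.

θ_min ≈ 19.47°; θ(m_l=-2) ≈ 103.63°; 17 values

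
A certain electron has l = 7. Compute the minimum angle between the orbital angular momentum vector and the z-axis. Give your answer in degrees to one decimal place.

|L| = √(l(l+1)) ℏ = 2√14 ℏ.
The smallest angle corresponds to the largest L_z, i.e. m_l = l = 7, giving L_z = 7ℏ.
cos θ_min = 7/√56, so θ_min ≈ 20.7°.

θ_min ≈ 20.7°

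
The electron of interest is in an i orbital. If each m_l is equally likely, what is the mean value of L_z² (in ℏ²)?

⟨L_z²⟩ = 14 ℏ²

The letter i corresponds to l = 6.
m_l runs from −6 to 6, i.e. {-6, -5, -4, -3, -2, -1, 0, 1, 2, 3, 4, 5, 6}.
⟨L_z²⟩ = ℏ²·l(l+1)/3 = 14ℏ².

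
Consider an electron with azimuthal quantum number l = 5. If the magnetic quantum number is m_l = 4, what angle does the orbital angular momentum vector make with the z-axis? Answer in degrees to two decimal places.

θ ≈ 43.09°

|L|² = l(l+1)ℏ² = 30ℏ², so |L| = √30 ℏ.
L_z = m_l ℏ = 4ℏ.
cos θ = L_z/|L| = 4/√30, so θ ≈ 43.09°.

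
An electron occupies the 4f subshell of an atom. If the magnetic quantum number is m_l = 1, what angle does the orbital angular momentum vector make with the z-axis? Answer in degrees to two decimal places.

The 4f subshell has l = 3.
|L|² = l(l+1)ℏ² = 12ℏ², so |L| = 2√3 ℏ.
L_z = m_l ℏ = 1ℏ.
cos θ = L_z/|L| = 1/√12, so θ ≈ 73.22°.

θ ≈ 73.22°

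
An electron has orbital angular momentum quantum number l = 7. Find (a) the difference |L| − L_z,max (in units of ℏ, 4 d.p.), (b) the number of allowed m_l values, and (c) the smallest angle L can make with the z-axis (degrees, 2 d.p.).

|L|−L_z,max ≈ 0.4833ℏ; 15 values; θ_min ≈ 20.70°

|L| − L_z,max = (2√14 − 7)ℏ ≈ 0.4833ℏ.
There are 2l+1 = 15 values of m_l.
cos θ_min = 7/√56, so θ_min ≈ 20.70°.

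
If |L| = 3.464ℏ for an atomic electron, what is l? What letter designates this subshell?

(|L|/ℏ)² = l(l+1) = 12.
The positive root is l = 3.

l = 3 (f orbital)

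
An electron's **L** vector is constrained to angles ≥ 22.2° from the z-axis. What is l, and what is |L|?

l = 6, |L| = √42 ℏ ≈ 6.481ℏ

cos²θ_min = l/(l+1) = 0.8572.
Thus l = 0.8572/(1 − 0.8572) ≈ 6.
Then |L| = ℏ√(6·7) = √42 ℏ.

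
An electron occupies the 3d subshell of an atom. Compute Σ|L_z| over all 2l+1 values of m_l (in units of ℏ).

Σ|L_z| = 6 ℏ

For 3d, l = 2.
The allowed m_l values are -2, -1, 0, 1, 2.
Σ|m_l| = l(l+1) = 6.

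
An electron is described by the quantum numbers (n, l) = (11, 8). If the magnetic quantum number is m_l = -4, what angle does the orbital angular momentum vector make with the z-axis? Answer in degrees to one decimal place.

|L| = √(l(l+1)) ℏ = 6√2 ℏ.
L_z = m_l ℏ = −4ℏ.
cos θ = L_z/|L| = -4/√72, so θ ≈ 118.1°.

θ ≈ 118.1°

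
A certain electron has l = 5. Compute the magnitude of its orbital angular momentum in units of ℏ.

|L| = ℏ√(l(l+1)) = ℏ√(5·6) = √30 ℏ

|L| = √30 ℏ ≈ 5.477ℏ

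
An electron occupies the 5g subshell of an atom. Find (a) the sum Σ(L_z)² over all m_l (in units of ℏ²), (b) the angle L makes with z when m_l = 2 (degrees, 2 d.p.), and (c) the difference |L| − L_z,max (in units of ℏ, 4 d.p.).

Σ(L_z)² = 60 ℏ²; θ(m_l=2) ≈ 63.43°; |L|−L_z,max ≈ 0.4721ℏ

For 5g, l = 4.
Σ m_l² = 60, so Σ(L_z)² = 60 ℏ².
For m_l = 2: cos θ = 2/√20, θ ≈ 63.43°.
|L| − L_z,max = (2√5 − 4)ℏ ≈ 0.4721ℏ.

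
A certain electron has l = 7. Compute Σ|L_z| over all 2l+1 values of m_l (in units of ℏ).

Σ|L_z| = 56 ℏ

The allowed m_l values are -7, -6, -5, -4, -3, -2, -1, 0, 1, 2, 3, 4, 5, 6, 7.
Σ|m_l| = 2·7(7+1)/2 = 56.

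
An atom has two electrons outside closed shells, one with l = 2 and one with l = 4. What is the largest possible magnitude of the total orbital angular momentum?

The total orbital quantum number L ranges from |l₁ − l₂| to l₁ + l₂ in integer steps.
Allowed values: L = 2, 3, 4, 5, 6.
The largest magnitude corresponds to L = 6: |L_tot| = ℏ√(6·7) = √42 ℏ.

|L_tot|_max = √42 ℏ ≈ 6.481ℏ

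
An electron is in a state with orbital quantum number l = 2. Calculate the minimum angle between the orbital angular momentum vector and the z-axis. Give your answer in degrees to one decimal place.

|L|² = l(l+1)ℏ² = 6ℏ², so |L| = √6 ℏ.
The smallest angle corresponds to the largest L_z, i.e. m_l = l = 2, giving L_z = 2ℏ.
cos θ_min = 2/√6, so θ_min ≈ 35.3°.

θ_min ≈ 35.3°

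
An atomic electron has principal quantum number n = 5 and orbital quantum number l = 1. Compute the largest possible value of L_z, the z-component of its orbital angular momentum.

L_z,max = 1ℏ

L_z = m_l ℏ with m_l ∈ {−1, …, 1}; the maximum is m_l = 1.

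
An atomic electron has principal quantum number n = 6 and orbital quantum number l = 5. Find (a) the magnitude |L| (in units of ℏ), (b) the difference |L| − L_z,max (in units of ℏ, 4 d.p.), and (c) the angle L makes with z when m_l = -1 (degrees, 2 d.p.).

|L| = ℏ√(5·6) = √30 ℏ ≈ 5.477ℏ.
|L| − L_z,max = (√30 − 5)ℏ ≈ 0.4772ℏ.
For m_l = -1: cos θ = -1/√30, θ ≈ 100.52°.

|L| = √30 ℏ ≈ 5.477ℏ; |L|−L_z,max ≈ 0.4772ℏ; θ(m_l=-1) ≈ 100.52°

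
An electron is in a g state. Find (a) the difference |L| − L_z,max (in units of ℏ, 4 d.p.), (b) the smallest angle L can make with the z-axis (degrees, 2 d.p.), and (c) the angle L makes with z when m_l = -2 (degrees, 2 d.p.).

|L|−L_z,max ≈ 0.4721ℏ; θ_min ≈ 26.57°; θ(m_l=-2) ≈ 116.57°

For a g orbital, l = 4.
|L| − L_z,max = (2√5 − 4)ℏ ≈ 0.4721ℏ.
cos θ_min = 4/√20, so θ_min ≈ 26.57°.
For m_l = -2: cos θ = -2/√20, θ ≈ 116.57°.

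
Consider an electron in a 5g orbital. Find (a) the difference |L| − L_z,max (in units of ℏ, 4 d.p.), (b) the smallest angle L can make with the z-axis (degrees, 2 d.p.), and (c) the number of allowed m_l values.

The 5g subshell has l = 4.
|L| − L_z,max = (2√5 − 4)ℏ ≈ 0.4721ℏ.
cos θ_min = 4/√20, so θ_min ≈ 26.57°.
There are 2l+1 = 9 values of m_l.

|L|−L_z,max ≈ 0.4721ℏ; θ_min ≈ 26.57°; 9 values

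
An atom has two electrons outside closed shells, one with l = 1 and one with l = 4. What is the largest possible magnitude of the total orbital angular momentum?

By the triangle rule, |l₁ − l₂| ≤ L ≤ l₁ + l₂.
So L can be 3, 4, 5.
The largest magnitude corresponds to L = 5: |L_tot| = ℏ√(5·6) = √30 ℏ.

|L_tot|_max = √30 ℏ ≈ 5.477ℏ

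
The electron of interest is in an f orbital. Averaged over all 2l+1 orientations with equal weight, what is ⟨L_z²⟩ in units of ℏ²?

⟨L_z²⟩ = 4 ℏ²

For an f orbital, l = 3.
m_l runs from −3 to 3, i.e. {-3, -2, -1, 0, 1, 2, 3}.
⟨L_z²⟩ = ℏ²·l(l+1)/3 = 4ℏ².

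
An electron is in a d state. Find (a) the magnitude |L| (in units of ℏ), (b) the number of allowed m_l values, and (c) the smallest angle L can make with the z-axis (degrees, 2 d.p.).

|L| = √6 ℏ ≈ 2.449ℏ; 5 values; θ_min ≈ 35.26°

A d state has l = 2.
|L| = ℏ√(2·3) = √6 ℏ ≈ 2.449ℏ.
There are 2l+1 = 5 values of m_l.
cos θ_min = 2/√6, so θ_min ≈ 35.26°.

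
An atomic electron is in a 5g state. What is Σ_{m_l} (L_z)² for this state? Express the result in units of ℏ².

Σ(L_z)² = 60 ℏ²

The 5g subshell has l = 4.
m_l runs from −4 to 4, i.e. {-4, -3, -2, -1, 0, 1, 2, 3, 4}.
Summing m² from −4 to 4: Σ m_l² = 60.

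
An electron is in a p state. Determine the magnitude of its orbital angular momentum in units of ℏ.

For a p orbital, l = 1.
|L| = ℏ√(l(l+1)) = ℏ√(1·2) = √2 ℏ

|L| = √2 ℏ ≈ 1.414ℏ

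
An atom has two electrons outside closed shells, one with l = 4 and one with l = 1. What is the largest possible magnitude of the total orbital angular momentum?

|L_tot|_max = √30 ℏ ≈ 5.477ℏ

Angular momentum addition gives L = |l₁ − l₂|, …, l₁ + l₂.
So L can be 3, 4, 5.
The largest magnitude corresponds to L = 5: |L_tot| = ℏ√(5·6) = √30 ℏ.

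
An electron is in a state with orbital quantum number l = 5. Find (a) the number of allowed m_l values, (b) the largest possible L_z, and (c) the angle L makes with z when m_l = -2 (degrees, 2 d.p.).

There are 2l+1 = 11 values of m_l.
L_z,max = lℏ = 5ℏ.
For m_l = -2: cos θ = -2/√30, θ ≈ 111.42°.

11 values; L_z,max = 5ℏ; θ(m_l=-2) ≈ 111.42°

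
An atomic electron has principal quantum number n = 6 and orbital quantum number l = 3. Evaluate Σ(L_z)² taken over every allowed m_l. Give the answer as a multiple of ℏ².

m_l ∈ {-3, -2, -1, 0, 1, 2, 3}.
Summing m² from −3 to 3: Σ m_l² = 28.

Σ(L_z)² = 28 ℏ²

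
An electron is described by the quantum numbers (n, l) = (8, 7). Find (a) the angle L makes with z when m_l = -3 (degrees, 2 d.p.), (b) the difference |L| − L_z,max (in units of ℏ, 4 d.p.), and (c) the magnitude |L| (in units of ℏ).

For m_l = -3: cos θ = -3/√56, θ ≈ 113.63°.
|L| − L_z,max = (2√14 − 7)ℏ ≈ 0.4833ℏ.
|L| = ℏ√(7·8) = 2√14 ℏ ≈ 7.483ℏ.

θ(m_l=-3) ≈ 113.63°; |L|−L_z,max ≈ 0.4833ℏ; |L| = 2√14 ℏ ≈ 7.483ℏ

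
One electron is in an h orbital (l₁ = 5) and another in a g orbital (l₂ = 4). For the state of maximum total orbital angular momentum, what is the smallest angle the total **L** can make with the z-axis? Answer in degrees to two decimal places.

Angular momentum addition gives L = |l₁ − l₂|, …, l₁ + l₂.
So L can be 1, 2, 3, 4, 5, 6, 7, 8, 9.
The maximum is L = 9, with |L_tot| = ℏ√(9·10) = 3√10 ℏ.
The minimum angle with z is arccos(9/√90) ≈ 18.43°.

θ_min ≈ 18.43°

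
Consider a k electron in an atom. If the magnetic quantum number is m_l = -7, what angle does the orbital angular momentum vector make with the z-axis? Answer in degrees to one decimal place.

The letter k corresponds to l = 7.
|L| = √(l(l+1)) ℏ = 2√14 ℏ.
L_z = m_l ℏ = −7ℏ.
cos θ = L_z/|L| = -7/√56, so θ ≈ 159.3°.

θ ≈ 159.3°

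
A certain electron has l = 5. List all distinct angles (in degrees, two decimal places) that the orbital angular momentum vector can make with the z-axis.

|L|² = l(l+1)ℏ² = 30ℏ², so |L| = √30 ℏ.
cos θ = m_l/√30 for each m_l ∈ {-5, -4, -3, -2, -1, 0, 1, 2, 3, 4, 5}.

θ ∈ {24.09°, 43.09°, 56.79°, 68.58°, 79.48°, 90.00°, 100.52°, 111.42°, 123.21°, 136.91°, 155.91°}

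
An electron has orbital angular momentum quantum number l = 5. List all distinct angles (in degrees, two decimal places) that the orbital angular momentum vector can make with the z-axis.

|L|² = l(l+1)ℏ² = 30ℏ², so |L| = √30 ℏ.
cos θ = m_l/√30 for each m_l ∈ {-5, -4, -3, -2, -1, 0, 1, 2, 3, 4, 5}.

θ ∈ {24.09°, 43.09°, 56.79°, 68.58°, 79.48°, 90.00°, 100.52°, 111.42°, 123.21°, 136.91°, 155.91°}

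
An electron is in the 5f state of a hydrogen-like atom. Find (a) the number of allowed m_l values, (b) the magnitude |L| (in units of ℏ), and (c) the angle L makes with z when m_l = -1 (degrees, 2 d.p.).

7 values; |L| = 2√3 ℏ ≈ 3.464ℏ; θ(m_l=-1) ≈ 106.78°

The 5f subshell has l = 3.
There are 2l+1 = 7 values of m_l.
|L| = ℏ√(3·4) = 2√3 ℏ ≈ 3.464ℏ.
For m_l = -1: cos θ = -1/√12, θ ≈ 106.78°.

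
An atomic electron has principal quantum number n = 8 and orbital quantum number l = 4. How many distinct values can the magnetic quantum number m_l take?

9

The number of m_l values is 2l + 1 = 2·4 + 1 = 9.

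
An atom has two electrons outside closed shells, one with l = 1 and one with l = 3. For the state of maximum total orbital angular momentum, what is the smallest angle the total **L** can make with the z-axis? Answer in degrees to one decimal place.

θ_min ≈ 26.6°

Angular momentum addition gives L = |l₁ − l₂|, …, l₁ + l₂.
L ∈ {2, 3, 4}.
The maximum is L = 4, with |L_tot| = ℏ√(4·5) = 2√5 ℏ.
The minimum angle with z is arccos(4/√20) ≈ 26.6°.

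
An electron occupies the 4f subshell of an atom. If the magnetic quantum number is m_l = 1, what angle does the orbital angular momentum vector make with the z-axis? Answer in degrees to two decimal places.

θ ≈ 73.22°

The 4f subshell has l = 3.
|L| = ℏ√(l(l+1)) = 2√3 ℏ.
L_z = m_l ℏ = 1ℏ.
cos θ = L_z/|L| = 1/√12, so θ ≈ 73.22°.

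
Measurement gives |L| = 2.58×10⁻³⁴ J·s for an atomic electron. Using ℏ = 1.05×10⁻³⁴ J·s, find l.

l = 2

In units of ℏ, |L| ≈ 2.457.
Set l(l+1) = 6.04; the integer solution is l = 2.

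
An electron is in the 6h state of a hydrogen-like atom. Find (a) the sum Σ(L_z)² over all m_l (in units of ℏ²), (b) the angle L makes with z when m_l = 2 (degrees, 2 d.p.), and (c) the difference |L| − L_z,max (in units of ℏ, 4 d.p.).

Σ(L_z)² = 110 ℏ²; θ(m_l=2) ≈ 68.58°; |L|−L_z,max ≈ 0.4772ℏ

The 6h subshell has l = 5.
Σ m_l² = 110, so Σ(L_z)² = 110 ℏ².
For m_l = 2: cos θ = 2/√30, θ ≈ 68.58°.
|L| − L_z,max = (√30 − 5)ℏ ≈ 0.4772ℏ.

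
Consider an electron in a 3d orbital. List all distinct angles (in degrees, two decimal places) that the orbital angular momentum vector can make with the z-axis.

θ ∈ {35.26°, 65.91°, 90.00°, 114.09°, 144.74°}

For 3d, l = 2.
|L| = √(l(l+1)) ℏ = √6 ℏ.
cos θ = m_l/√6 for each m_l ∈ {-2, -1, 0, 1, 2}.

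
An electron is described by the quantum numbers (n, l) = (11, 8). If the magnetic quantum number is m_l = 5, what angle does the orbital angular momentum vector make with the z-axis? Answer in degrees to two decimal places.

θ ≈ 53.90°

|L| = ℏ√(l(l+1)) = 6√2 ℏ.
L_z = m_l ℏ = 5ℏ.
cos θ = L_z/|L| = 5/√72, so θ ≈ 53.90°.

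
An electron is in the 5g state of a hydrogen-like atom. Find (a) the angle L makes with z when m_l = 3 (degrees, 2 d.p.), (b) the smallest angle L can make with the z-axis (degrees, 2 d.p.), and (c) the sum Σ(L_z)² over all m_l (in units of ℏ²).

θ(m_l=3) ≈ 47.87°; θ_min ≈ 26.57°; Σ(L_z)² = 60 ℏ²

For 5g, l = 4.
For m_l = 3: cos θ = 3/√20, θ ≈ 47.87°.
cos θ_min = 4/√20, so θ_min ≈ 26.57°.
Σ m_l² = 60, so Σ(L_z)² = 60 ℏ².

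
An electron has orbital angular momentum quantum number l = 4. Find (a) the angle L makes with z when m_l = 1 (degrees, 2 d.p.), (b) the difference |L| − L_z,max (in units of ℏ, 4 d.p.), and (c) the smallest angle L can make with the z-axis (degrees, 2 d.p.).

θ(m_l=1) ≈ 77.08°; |L|−L_z,max ≈ 0.4721ℏ; θ_min ≈ 26.57°

For m_l = 1: cos θ = 1/√20, θ ≈ 77.08°.
|L| − L_z,max = (2√5 − 4)ℏ ≈ 0.4721ℏ.
cos θ_min = 4/√20, so θ_min ≈ 26.57°.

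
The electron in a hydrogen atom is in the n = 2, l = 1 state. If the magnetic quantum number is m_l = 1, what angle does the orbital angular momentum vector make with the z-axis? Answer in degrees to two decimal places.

|L|² = l(l+1)ℏ² = 2ℏ², so |L| = √2 ℏ.
L_z = m_l ℏ = 1ℏ.
cos θ = L_z/|L| = 1/√2, so θ ≈ 45.00°.

θ ≈ 45.00°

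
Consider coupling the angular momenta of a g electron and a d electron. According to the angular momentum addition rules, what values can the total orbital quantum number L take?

Angular momentum addition gives L = |l₁ − l₂|, …, l₁ + l₂.
Allowed values: L = 2, 3, 4, 5, 6.

L = 2, 3, 4, 5, 6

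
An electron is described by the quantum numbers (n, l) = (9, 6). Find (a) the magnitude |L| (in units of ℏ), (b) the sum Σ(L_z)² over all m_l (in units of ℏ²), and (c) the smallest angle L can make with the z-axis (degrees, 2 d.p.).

|L| = ℏ√(6·7) = √42 ℏ ≈ 6.481ℏ.
Σ m_l² = 182, so Σ(L_z)² = 182 ℏ².
cos θ_min = 6/√42, so θ_min ≈ 22.21°.

|L| = √42 ℏ ≈ 6.481ℏ; Σ(L_z)² = 182 ℏ²; θ_min ≈ 22.21°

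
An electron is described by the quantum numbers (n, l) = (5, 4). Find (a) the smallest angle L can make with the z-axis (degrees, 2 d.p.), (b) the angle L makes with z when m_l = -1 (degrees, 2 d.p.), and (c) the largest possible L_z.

cos θ_min = 4/√20, so θ_min ≈ 26.57°.
For m_l = -1: cos θ = -1/√20, θ ≈ 102.92°.
L_z,max = lℏ = 4ℏ.

θ_min ≈ 26.57°; θ(m_l=-1) ≈ 102.92°; L_z,max = 4ℏ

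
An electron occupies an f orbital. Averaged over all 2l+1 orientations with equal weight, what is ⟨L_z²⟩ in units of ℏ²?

⟨L_z²⟩ = 4 ℏ²

For an f orbital, l = 3.
The allowed m_l values are -3, -2, -1, 0, 1, 2, 3.
⟨L_z²⟩ = ℏ²·l(l+1)/3 = 4ℏ².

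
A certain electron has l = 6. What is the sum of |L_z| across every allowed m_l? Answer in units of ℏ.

The allowed m_l values are -6, -5, -4, -3, -2, -1, 0, 1, 2, 3, 4, 5, 6.
Σ|m_l| = 2(1+2+…+6) = 42.

Σ|L_z| = 42 ℏ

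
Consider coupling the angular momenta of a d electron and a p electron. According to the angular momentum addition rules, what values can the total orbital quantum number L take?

L runs from |2 − 1| = 1 to 2 + 1 = 3.
Allowed values: L = 1, 2, 3.

L = 1, 2, 3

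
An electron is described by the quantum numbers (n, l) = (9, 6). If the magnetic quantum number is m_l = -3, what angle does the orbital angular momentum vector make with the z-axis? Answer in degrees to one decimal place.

|L|² = l(l+1)ℏ² = 42ℏ², so |L| = √42 ℏ.
L_z = m_l ℏ = −3ℏ.
cos θ = L_z/|L| = -3/√42, so θ ≈ 117.6°.

θ ≈ 117.6°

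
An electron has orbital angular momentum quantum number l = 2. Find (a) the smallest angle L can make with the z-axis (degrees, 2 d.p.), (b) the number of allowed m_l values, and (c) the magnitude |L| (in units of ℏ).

cos θ_min = 2/√6, so θ_min ≈ 35.26°.
There are 2l+1 = 5 values of m_l.
|L| = ℏ√(2·3) = √6 ℏ ≈ 2.449ℏ.

θ_min ≈ 35.26°; 5 values; |L| = √6 ℏ ≈ 2.449ℏ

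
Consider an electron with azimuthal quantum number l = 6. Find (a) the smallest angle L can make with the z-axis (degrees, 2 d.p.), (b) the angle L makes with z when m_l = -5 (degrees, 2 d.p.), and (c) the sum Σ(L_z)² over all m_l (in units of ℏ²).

θ_min ≈ 22.21°; θ(m_l=-5) ≈ 140.49°; Σ(L_z)² = 182 ℏ²

cos θ_min = 6/√42, so θ_min ≈ 22.21°.
For m_l = -5: cos θ = -5/√42, θ ≈ 140.49°.
Σ m_l² = 182, so Σ(L_z)² = 182 ℏ².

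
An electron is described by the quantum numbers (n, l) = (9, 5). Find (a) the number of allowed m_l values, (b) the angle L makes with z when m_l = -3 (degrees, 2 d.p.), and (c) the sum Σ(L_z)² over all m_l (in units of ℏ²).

11 values; θ(m_l=-3) ≈ 123.21°; Σ(L_z)² = 110 ℏ²

There are 2l+1 = 11 values of m_l.
For m_l = -3: cos θ = -3/√30, θ ≈ 123.21°.
Σ m_l² = 110, so Σ(L_z)² = 110 ℏ².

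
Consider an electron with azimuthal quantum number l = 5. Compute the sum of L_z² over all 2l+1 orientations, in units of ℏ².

Σ(L_z)² = 110 ℏ²

m_l runs from −5 to 5, i.e. {-5, -4, -3, -2, -1, 0, 1, 2, 3, 4, 5}.
Σ m_l² = l(l+1)(2l+1)/3 = 5·6·11/3 = 110.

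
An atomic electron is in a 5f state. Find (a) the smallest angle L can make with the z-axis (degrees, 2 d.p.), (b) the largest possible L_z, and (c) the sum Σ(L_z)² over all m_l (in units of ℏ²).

θ_min ≈ 30.00°; L_z,max = 3ℏ; Σ(L_z)² = 28 ℏ²

The 5f subshell has l = 3.
cos θ_min = 3/√12, so θ_min ≈ 30.00°.
L_z,max = lℏ = 3ℏ.
Σ m_l² = 28, so Σ(L_z)² = 28 ℏ².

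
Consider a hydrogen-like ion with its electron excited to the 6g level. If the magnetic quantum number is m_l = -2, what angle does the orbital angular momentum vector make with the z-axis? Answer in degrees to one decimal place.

The 6g level has l = 4.
|L| = √(l(l+1)) ℏ = 2√5 ℏ.
L_z = m_l ℏ = −2ℏ.
cos θ = L_z/|L| = -2/√20, so θ ≈ 116.6°.

θ ≈ 116.6°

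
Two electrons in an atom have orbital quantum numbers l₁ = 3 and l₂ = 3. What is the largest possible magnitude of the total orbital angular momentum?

|L_tot|_max = √42 ℏ ≈ 6.481ℏ

By the triangle rule, |l₁ − l₂| ≤ L ≤ l₁ + l₂.
L ∈ {0, 1, 2, 3, 4, 5, 6}.
The largest magnitude corresponds to L = 6: |L_tot| = ℏ√(6·7) = √42 ℏ.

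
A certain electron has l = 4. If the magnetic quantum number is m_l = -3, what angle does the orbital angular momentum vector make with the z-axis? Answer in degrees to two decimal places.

|L|² = l(l+1)ℏ² = 20ℏ², so |L| = 2√5 ℏ.
L_z = m_l ℏ = −3ℏ.
cos θ = L_z/|L| = -3/√20, so θ ≈ 132.13°.

θ ≈ 132.13°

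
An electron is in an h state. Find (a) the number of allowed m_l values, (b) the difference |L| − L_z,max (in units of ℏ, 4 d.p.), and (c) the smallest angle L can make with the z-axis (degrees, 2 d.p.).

11 values; |L|−L_z,max ≈ 0.4772ℏ; θ_min ≈ 24.09°

For an h orbital, l = 5.
There are 2l+1 = 11 values of m_l.
|L| − L_z,max = (√30 − 5)ℏ ≈ 0.4772ℏ.
cos θ_min = 5/√30, so θ_min ≈ 24.09°.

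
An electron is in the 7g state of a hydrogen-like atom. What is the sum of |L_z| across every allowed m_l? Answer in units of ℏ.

The 7g subshell has l = 4.
m_l runs from −4 to 4, i.e. {-4, -3, -2, -1, 0, 1, 2, 3, 4}.
Σ|m_l| = 2(1+2+…+4) = 20.

Σ|L_z| = 20 ℏ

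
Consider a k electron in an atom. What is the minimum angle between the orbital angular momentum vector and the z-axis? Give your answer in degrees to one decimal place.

A k state has l = 7.
|L| = ℏ√(l(l+1)) = 2√14 ℏ.
The smallest angle corresponds to the largest L_z, i.e. m_l = l = 7, giving L_z = 7ℏ.
cos θ_min = 7/√56, so θ_min ≈ 20.7°.

θ_min ≈ 20.7°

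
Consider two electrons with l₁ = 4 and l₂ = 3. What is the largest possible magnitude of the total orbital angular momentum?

By the triangle rule, |l₁ − l₂| ≤ L ≤ l₁ + l₂.
Allowed values: L = 1, 2, 3, 4, 5, 6, 7.
The largest magnitude corresponds to L = 7: |L_tot| = ℏ√(7·8) = 2√14 ℏ.

|L_tot|_max = 2√14 ℏ ≈ 7.483ℏ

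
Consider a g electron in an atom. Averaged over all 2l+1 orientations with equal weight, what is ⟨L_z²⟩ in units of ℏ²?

For a g orbital, l = 4.
The allowed m_l values are -4, -3, -2, -1, 0, 1, 2, 3, 4.
Average of L_z² over 9 states: 60/9 ℏ² = 6.667 ℏ².

⟨L_z²⟩ = 6.667 ℏ²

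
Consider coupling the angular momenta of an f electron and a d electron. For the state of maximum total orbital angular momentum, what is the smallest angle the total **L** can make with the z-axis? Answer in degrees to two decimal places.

By the triangle rule, |l₁ − l₂| ≤ L ≤ l₁ + l₂.
So L can be 1, 2, 3, 4, 5.
The maximum is L = 5, with |L_tot| = ℏ√(5·6) = √30 ℏ.
The minimum angle with z is arccos(5/√30) ≈ 24.09°.

θ_min ≈ 24.09°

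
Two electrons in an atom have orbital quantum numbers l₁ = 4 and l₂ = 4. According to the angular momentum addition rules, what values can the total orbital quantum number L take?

By the triangle rule, |l₁ − l₂| ≤ L ≤ l₁ + l₂.
L ∈ {0, 1, 2, 3, 4, 5, 6, 7, 8}.

L = 0, 1, 2, 3, 4, 5, 6, 7, 8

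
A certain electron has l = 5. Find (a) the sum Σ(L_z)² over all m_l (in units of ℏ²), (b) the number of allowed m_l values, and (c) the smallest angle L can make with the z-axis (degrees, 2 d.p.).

Σ(L_z)² = 110 ℏ²; 11 values; θ_min ≈ 24.09°

Σ m_l² = 110, so Σ(L_z)² = 110 ℏ².
There are 2l+1 = 11 values of m_l.
cos θ_min = 5/√30, so θ_min ≈ 24.09°.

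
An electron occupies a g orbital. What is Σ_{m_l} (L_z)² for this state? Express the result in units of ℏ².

A g state has l = 4.
The allowed m_l values are -4, -3, -2, -1, 0, 1, 2, 3, 4.
Σ m_l² = l(l+1)(2l+1)/3 = 4·5·9/3 = 60.

Σ(L_z)² = 60 ℏ²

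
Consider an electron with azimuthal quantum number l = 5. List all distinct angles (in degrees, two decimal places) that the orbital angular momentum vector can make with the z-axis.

θ ∈ {24.09°, 43.09°, 56.79°, 68.58°, 79.48°, 90.00°, 100.52°, 111.42°, 123.21°, 136.91°, 155.91°}

|L|² = l(l+1)ℏ² = 30ℏ², so |L| = √30 ℏ.
cos θ = m_l/√30 for each m_l ∈ {-5, -4, -3, -2, -1, 0, 1, 2, 3, 4, 5}.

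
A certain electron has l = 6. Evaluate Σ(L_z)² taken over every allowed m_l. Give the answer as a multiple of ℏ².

Σ(L_z)² = 182 ℏ²

m_l runs from −6 to 6, i.e. {-6, -5, -4, -3, -2, -1, 0, 1, 2, 3, 4, 5, 6}.
Σ m_l² = 2·(1 + 4 + 9 + 16 + 25 + 36) = 182.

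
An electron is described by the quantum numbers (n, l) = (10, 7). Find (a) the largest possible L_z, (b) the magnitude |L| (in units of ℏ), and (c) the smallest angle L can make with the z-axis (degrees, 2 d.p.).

L_z,max = 7ℏ; |L| = 2√14 ℏ ≈ 7.483ℏ; θ_min ≈ 20.70°

L_z,max = lℏ = 7ℏ.
|L| = ℏ√(7·8) = 2√14 ℏ ≈ 7.483ℏ.
cos θ_min = 7/√56, so θ_min ≈ 20.70°.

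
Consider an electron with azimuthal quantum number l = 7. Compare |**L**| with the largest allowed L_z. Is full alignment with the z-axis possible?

|L| = 2√14 ℏ ≈ 7.4833ℏ, while L_z,max = lℏ = 7ℏ.
Since |L| > L_z,max, the vector can never point exactly along z; the closest it comes is θ_min = arccos(7/√56) ≈ 20.7°.

No: L_z,max = 7ℏ < |L| = 2√14 ℏ ≈ 7.483ℏ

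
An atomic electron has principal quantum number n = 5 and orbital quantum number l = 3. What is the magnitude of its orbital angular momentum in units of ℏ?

|L| = 2√3 ℏ ≈ 3.464ℏ

|L| = ℏ√(l(l+1)) = ℏ√(3·4) = 2√3 ℏ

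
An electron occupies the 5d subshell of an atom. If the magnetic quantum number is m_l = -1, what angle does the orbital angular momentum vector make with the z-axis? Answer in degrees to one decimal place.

θ ≈ 114.1°

5d means n = 5, l = 2.
|L| = ℏ√(l(l+1)) = √6 ℏ.
L_z = m_l ℏ = −1ℏ.
cos θ = L_z/|L| = -1/√6, so θ ≈ 114.1°.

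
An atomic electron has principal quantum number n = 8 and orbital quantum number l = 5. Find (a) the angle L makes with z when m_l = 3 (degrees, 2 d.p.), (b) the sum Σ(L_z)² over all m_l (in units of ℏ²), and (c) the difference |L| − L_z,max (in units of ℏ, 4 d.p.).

For m_l = 3: cos θ = 3/√30, θ ≈ 56.79°.
Σ m_l² = 110, so Σ(L_z)² = 110 ℏ².
|L| − L_z,max = (√30 − 5)ℏ ≈ 0.4772ℏ.

θ(m_l=3) ≈ 56.79°; Σ(L_z)² = 110 ℏ²; |L|−L_z,max ≈ 0.4772ℏ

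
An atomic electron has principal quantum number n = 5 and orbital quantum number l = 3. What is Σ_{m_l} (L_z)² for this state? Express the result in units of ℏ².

Σ(L_z)² = 28 ℏ²

m_l ∈ {-3, -2, -1, 0, 1, 2, 3}.
Σ m_l² = 2·(1 + 4 + 9) = 28.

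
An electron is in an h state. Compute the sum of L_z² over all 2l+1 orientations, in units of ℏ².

Σ(L_z)² = 110 ℏ²

H corresponds to l = 5.
m_l ∈ {-5, -4, -3, -2, -1, 0, 1, 2, 3, 4, 5}.
Σ m_l² = 2·(1 + 4 + 9 + 16 + 25) = 110.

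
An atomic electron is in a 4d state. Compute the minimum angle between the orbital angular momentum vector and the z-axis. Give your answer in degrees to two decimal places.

The 4d subshell has l = 2.
|L| = ℏ√(l(l+1)) = √6 ℏ.
The smallest angle corresponds to the largest L_z, i.e. m_l = l = 2, giving L_z = 2ℏ.
cos θ_min = 2/√6, so θ_min ≈ 35.26°.

θ_min ≈ 35.26°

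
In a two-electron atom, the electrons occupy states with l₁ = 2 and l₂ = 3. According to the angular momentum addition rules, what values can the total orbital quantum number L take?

By the triangle rule, |l₁ − l₂| ≤ L ≤ l₁ + l₂.
Allowed values: L = 1, 2, 3, 4, 5.

L = 1, 2, 3, 4, 5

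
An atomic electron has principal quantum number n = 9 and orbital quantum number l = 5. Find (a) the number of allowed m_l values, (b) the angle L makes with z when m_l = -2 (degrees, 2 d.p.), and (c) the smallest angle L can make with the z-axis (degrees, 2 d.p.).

11 values; θ(m_l=-2) ≈ 111.42°; θ_min ≈ 24.09°

There are 2l+1 = 11 values of m_l.
For m_l = -2: cos θ = -2/√30, θ ≈ 111.42°.
cos θ_min = 5/√30, so θ_min ≈ 24.09°.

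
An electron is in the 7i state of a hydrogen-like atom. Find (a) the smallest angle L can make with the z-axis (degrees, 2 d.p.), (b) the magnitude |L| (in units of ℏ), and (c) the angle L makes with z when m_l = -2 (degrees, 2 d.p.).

θ_min ≈ 22.21°; |L| = √42 ℏ ≈ 6.481ℏ; θ(m_l=-2) ≈ 107.98°

The 7i subshell has l = 6.
cos θ_min = 6/√42, so θ_min ≈ 22.21°.
|L| = ℏ√(6·7) = √42 ℏ ≈ 6.481ℏ.
For m_l = -2: cos θ = -2/√42, θ ≈ 107.98°.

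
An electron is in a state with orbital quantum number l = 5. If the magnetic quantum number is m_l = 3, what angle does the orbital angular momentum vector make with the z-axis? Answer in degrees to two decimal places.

θ ≈ 56.79°

|L| = ℏ√(l(l+1)) = √30 ℏ.
L_z = m_l ℏ = 3ℏ.
cos θ = L_z/|L| = 3/√30, so θ ≈ 56.79°.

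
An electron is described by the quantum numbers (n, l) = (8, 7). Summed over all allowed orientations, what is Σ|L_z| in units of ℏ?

m_l ∈ {-7, -6, -5, -4, -3, -2, -1, 0, 1, 2, 3, 4, 5, 6, 7}.
Σ|m_l| = 2·7(7+1)/2 = 56.

Σ|L_z| = 56 ℏ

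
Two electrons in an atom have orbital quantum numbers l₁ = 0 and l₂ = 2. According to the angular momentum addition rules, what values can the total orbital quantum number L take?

L = 2

The total orbital quantum number L ranges from |l₁ − l₂| to l₁ + l₂ in integer steps.
L ∈ {2}.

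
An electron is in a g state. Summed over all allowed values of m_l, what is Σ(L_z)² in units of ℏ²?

Σ(L_z)² = 60 ℏ²

For a g orbital, l = 4.
m_l runs from −4 to 4, i.e. {-4, -3, -2, -1, 0, 1, 2, 3, 4}.
Σ m_l² = 2·(1 + 4 + 9 + 16) = 60.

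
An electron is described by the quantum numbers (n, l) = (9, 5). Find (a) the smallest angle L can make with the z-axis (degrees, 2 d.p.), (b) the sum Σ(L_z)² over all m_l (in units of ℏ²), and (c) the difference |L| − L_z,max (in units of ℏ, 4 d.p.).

cos θ_min = 5/√30, so θ_min ≈ 24.09°.
Σ m_l² = 110, so Σ(L_z)² = 110 ℏ².
|L| − L_z,max = (√30 − 5)ℏ ≈ 0.4772ℏ.

θ_min ≈ 24.09°; Σ(L_z)² = 110 ℏ²; |L|−L_z,max ≈ 0.4772ℏ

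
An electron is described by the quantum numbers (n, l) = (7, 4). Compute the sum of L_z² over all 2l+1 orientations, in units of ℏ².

Σ(L_z)² = 60 ℏ²

m_l runs from −4 to 4, i.e. {-4, -3, -2, -1, 0, 1, 2, 3, 4}.
Σ m_l² = l(l+1)(2l+1)/3 = 4·5·9/3 = 60.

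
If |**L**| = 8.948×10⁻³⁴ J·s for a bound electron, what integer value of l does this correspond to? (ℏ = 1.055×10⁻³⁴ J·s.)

In units of ℏ, |L| ≈ 8.482.
(|L|/ℏ)² = l(l+1) ≈ 71.94 ⇒ l = 8.

l = 8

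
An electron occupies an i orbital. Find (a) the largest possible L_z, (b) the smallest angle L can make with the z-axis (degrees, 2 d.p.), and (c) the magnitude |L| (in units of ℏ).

An i state has l = 6.
L_z,max = lℏ = 6ℏ.
cos θ_min = 6/√42, so θ_min ≈ 22.21°.
|L| = ℏ√(6·7) = √42 ℏ ≈ 6.481ℏ.

L_z,max = 6ℏ; θ_min ≈ 22.21°; |L| = √42 ℏ ≈ 6.481ℏ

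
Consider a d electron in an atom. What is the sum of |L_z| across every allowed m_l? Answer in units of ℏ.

A d state has l = 2.
The allowed m_l values are -2, -1, 0, 1, 2.
Σ|m_l| = 2(1+2+…+2) = 6.

Σ|L_z| = 6 ℏ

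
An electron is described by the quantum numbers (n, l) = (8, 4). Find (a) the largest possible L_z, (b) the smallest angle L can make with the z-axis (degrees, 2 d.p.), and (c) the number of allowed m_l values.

L_z,max = 4ℏ; θ_min ≈ 26.57°; 9 values

L_z,max = lℏ = 4ℏ.
cos θ_min = 4/√20, so θ_min ≈ 26.57°.
There are 2l+1 = 9 values of m_l.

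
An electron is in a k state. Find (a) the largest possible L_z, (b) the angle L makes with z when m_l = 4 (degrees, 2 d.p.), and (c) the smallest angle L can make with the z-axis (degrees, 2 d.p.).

L_z,max = 7ℏ; θ(m_l=4) ≈ 57.69°; θ_min ≈ 20.70°

The letter k corresponds to l = 7.
L_z,max = lℏ = 7ℏ.
For m_l = 4: cos θ = 4/√56, θ ≈ 57.69°.
cos θ_min = 7/√56, so θ_min ≈ 20.70°.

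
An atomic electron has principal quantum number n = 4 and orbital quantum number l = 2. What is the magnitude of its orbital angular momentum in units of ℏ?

|L| = ℏ√(l(l+1)) = ℏ√(2·3) = √6 ℏ

|L| = √6 ℏ ≈ 2.449ℏ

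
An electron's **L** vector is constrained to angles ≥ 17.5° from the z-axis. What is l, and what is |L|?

l = 10, |L| = √110 ℏ ≈ 10.488ℏ

At minimum angle, m_l = l, so cos θ = l/√(l(l+1)); cos²θ = l/(l+1) = 0.9096.
Thus l = 0.9096/(1 − 0.9096) ≈ 10.
Then |L| = ℏ√(10·11) = √110 ℏ.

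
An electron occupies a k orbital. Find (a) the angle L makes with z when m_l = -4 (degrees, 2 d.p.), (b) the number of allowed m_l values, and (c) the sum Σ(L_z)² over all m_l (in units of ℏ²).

θ(m_l=-4) ≈ 122.31°; 15 values; Σ(L_z)² = 280 ℏ²

For a k orbital, l = 7.
For m_l = -4: cos θ = -4/√56, θ ≈ 122.31°.
There are 2l+1 = 15 values of m_l.
Σ m_l² = 280, so Σ(L_z)² = 280 ℏ².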